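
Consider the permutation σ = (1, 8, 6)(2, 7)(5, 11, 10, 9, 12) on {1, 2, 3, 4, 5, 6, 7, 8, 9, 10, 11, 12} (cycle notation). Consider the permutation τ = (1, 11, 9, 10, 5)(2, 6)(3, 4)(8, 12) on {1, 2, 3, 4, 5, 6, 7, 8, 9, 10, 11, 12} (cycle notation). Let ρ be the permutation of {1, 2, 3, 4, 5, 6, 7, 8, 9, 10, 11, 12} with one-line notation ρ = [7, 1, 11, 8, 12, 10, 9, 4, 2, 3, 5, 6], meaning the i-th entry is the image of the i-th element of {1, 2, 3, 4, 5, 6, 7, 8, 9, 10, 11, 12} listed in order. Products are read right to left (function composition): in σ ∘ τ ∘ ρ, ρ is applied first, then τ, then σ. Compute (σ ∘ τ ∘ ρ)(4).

Apply the permutations in order: ρ(4) = 8, then τ(8) = 12, then σ(12) = 5. So (σ ∘ τ ∘ ρ)(4) = 5.

5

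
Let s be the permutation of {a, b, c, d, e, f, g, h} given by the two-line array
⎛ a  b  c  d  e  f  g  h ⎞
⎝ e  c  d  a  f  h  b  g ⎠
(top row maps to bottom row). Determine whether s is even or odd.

In disjoint-cycle form the cycle lengths are 8.
A cycle of length ℓ contributes ℓ−1 transpositions, so s is a product of 7 transpositions — odd.

odd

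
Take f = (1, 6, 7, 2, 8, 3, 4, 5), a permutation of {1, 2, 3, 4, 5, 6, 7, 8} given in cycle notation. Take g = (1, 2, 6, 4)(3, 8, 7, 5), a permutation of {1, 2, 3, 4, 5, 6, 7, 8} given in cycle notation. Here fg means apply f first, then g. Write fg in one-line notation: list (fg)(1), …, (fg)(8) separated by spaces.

4 7 1 3 2 5 6 8

(fg)(x) = g(f(x)). Computing each image: g(f(1)) = g(6) = 4, g(f(2)) = g(8) = 7, g(f(3)) = g(4) = 1, g(f(4)) = g(5) = 3, g(f(5)) = g(1) = 2, g(f(6)) = g(7) = 5, g(f(7)) = g(2) = 6, g(f(8)) = g(3) = 8.
Hence fg = [4 7 1 3 2 5 6 8].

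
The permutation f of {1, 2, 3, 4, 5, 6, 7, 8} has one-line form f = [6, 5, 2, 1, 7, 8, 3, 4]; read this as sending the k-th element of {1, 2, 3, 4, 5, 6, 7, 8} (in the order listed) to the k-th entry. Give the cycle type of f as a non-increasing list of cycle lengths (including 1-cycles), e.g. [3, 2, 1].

The disjoint cycles are (1, 6, 8, 4)(2, 5, 7, 3), with lengths 4, 4 in non-increasing order.

[4, 4]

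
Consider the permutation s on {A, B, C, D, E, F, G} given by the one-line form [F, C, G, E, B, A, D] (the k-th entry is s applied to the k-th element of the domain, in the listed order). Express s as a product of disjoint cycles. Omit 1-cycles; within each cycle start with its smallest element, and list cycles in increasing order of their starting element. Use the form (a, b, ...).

Start at A and follow images: A → F → A, giving the cycle (A, F).
Continuing from each remaining unvisited element yields (A, F)(B, C, G, D, E).

(A, F)(B, C, G, D, E)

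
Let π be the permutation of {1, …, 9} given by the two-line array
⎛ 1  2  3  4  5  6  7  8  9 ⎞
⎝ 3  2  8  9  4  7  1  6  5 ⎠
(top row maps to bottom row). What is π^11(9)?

Tracing 9 → 5 → … returns to 9 after 3 steps, so 9 lies in a 3-cycle (4 9 5).
Powers repeat with period 3 on this cycle, and 11 mod 3 = 2, so π^11(9) = π^2(9).
Advancing 2 steps from 9: 9 → 5 → 4.

4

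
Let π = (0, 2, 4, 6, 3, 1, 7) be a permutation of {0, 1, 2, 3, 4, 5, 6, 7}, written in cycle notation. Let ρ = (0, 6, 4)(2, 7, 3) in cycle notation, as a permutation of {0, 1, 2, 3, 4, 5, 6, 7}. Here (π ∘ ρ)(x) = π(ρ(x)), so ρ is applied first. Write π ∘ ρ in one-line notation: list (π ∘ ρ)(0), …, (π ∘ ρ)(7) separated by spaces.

(π ∘ ρ)(x) = π(ρ(x)). Computing each image: π(ρ(0)) = π(6) = 3, π(ρ(1)) = π(1) = 7, π(ρ(2)) = π(7) = 0, π(ρ(3)) = π(2) = 4, π(ρ(4)) = π(0) = 2, π(ρ(5)) = π(5) = 5, π(ρ(6)) = π(4) = 6, π(ρ(7)) = π(3) = 1.
Hence π ∘ ρ = [3 7 0 4 2 5 6 1].

3 7 0 4 2 5 6 1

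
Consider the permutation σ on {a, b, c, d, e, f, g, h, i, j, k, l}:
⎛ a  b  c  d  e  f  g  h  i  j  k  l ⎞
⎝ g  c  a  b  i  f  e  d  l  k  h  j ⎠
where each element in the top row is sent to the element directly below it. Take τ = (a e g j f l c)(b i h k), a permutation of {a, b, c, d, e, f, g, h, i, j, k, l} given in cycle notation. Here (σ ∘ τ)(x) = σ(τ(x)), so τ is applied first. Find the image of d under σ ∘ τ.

τ(d) = d, then σ(d) = b; composing gives (σ ∘ τ)(d) = b.

b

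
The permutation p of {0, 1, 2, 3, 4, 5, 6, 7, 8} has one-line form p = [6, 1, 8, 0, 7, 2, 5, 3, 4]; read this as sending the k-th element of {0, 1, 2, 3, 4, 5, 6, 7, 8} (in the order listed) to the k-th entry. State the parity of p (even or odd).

In disjoint-cycle form the cycle lengths are 8, 1.
A cycle is odd iff its length is even; p has 1 even-length cycle, so sgn(p) = (−1)^1 and p is odd.

odd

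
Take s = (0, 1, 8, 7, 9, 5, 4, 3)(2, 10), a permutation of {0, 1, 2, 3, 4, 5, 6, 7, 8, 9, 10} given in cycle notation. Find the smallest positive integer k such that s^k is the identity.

8

The disjoint cycles have lengths 8, 2, 1.
Since disjoint cycles commute, ord(s) = lcm(8, 2) = 8.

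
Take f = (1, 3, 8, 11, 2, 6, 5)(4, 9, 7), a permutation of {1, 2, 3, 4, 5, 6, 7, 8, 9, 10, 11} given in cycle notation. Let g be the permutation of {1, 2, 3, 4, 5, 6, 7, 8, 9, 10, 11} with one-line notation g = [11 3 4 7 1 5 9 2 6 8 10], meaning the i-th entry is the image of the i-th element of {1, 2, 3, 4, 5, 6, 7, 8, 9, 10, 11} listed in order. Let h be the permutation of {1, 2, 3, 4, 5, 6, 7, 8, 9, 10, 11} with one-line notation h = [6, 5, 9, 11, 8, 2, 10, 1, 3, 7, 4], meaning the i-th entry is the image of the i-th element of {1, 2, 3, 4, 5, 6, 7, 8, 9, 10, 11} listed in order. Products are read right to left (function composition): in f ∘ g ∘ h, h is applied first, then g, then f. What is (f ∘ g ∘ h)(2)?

3

(f ∘ g ∘ h)(2) = f(g(h(2))). h(2) = 5, then g(5) = 1, then f(1) = 3, so the result is 3.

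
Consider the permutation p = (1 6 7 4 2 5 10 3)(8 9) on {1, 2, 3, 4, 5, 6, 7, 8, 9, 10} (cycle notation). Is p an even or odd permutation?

even

The cycle lengths are 8, 2.
A cycle of length ℓ contributes ℓ−1 transpositions, so p is a product of 7 + 1 = 8 transpositions — even.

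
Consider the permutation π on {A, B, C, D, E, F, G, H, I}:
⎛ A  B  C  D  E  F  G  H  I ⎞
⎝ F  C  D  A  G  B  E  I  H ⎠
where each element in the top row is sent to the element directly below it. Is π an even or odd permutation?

even

In disjoint-cycle form the cycle lengths are 5, 2, 2.
A cycle of length ℓ contributes ℓ−1 transpositions, so π is a product of 4 + 1 + 1 = 6 transpositions — even.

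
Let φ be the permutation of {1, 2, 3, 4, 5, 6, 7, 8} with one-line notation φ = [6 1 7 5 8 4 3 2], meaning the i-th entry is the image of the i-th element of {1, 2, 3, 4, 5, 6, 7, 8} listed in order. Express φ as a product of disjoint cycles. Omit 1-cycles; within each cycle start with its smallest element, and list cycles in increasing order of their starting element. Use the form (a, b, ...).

(1, 6, 4, 5, 8, 2)(3, 7)

From 1: 1 → 6 → 4 → 5 → 8 → 2 → 1, closing the cycle (1, 6, 4, 5, 8, 2).
Repeating from the next unused element and collecting all non-trivial cycles gives (1, 6, 4, 5, 8, 2)(3, 7).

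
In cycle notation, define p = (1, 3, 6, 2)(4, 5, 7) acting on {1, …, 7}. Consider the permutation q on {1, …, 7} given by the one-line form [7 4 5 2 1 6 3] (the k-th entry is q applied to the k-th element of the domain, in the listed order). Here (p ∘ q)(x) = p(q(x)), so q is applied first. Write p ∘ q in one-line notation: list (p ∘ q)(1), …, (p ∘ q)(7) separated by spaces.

For each element, apply q then p: 1 → 7 → 4; 2 → 4 → 5; 3 → 5 → 7; 4 → 2 → 1; 5 → 1 → 3; 6 → 6 → 2; 7 → 3 → 6.
So p ∘ q in one-line form is 4 5 7 1 3 2 6.

4 5 7 1 3 2 6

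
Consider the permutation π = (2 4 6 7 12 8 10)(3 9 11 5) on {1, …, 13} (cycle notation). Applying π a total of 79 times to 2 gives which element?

2 lies in the 7-cycle (2 4 6 7 12 8 10).
Powers repeat with period 7 on this cycle, and 79 mod 7 = 2, so π^79(2) = π^2(2).
Stepping 2 places around the cycle: 2 → 4 → 6.

6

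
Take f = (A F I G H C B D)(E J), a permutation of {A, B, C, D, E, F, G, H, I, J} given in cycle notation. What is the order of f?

The disjoint cycles have lengths 8, 2.
The order is lcm(8, 2) = 8.

8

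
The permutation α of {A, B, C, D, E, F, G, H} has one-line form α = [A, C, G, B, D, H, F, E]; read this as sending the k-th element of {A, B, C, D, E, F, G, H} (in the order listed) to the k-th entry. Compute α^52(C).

Tracing C → G → … returns to C after 7 steps, so C lies in a 7-cycle (B, C, G, F, H, E, D).
Powers repeat with period 7 on this cycle, and 52 mod 7 = 3, so α^52(C) = α^3(C).
Advancing 3 steps from C: C → G → F → H.

H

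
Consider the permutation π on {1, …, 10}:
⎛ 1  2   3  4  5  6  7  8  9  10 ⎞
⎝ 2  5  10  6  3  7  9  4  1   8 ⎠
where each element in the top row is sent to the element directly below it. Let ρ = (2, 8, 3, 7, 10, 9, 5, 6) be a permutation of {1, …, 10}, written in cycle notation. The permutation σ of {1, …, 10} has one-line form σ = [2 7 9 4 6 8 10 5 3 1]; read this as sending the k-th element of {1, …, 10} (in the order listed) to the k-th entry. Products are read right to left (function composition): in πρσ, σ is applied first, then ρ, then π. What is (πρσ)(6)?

(πρσ)(6) = π(ρ(σ(6))). σ(6) = 8, then ρ(8) = 3, then π(3) = 10, so the result is 10.

10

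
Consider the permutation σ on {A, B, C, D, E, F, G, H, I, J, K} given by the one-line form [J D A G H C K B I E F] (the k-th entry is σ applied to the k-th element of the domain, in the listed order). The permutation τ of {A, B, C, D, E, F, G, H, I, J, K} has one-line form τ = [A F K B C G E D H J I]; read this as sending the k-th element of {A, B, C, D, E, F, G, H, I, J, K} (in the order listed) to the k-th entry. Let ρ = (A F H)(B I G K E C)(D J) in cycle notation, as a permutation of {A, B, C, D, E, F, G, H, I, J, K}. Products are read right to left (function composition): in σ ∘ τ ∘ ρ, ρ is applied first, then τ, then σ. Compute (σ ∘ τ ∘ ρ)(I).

H

Apply the permutations in order: ρ(I) = G, then τ(G) = E, then σ(E) = H. So (σ ∘ τ ∘ ρ)(I) = H.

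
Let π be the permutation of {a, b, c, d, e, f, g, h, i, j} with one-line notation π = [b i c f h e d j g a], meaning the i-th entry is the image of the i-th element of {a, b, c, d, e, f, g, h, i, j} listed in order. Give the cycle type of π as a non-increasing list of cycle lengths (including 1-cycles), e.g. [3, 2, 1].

[9, 1]

The disjoint cycles are (a b i g d f e h j)(c), with lengths 9, 1 in non-increasing order.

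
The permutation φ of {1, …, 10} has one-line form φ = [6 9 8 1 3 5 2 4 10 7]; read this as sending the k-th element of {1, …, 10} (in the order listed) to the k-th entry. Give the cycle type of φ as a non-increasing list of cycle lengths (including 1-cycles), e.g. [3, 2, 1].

The disjoint cycles are (1, 6, 5, 3, 8, 4)(2, 9, 10, 7), with lengths 6, 4 in non-increasing order.

[6, 4]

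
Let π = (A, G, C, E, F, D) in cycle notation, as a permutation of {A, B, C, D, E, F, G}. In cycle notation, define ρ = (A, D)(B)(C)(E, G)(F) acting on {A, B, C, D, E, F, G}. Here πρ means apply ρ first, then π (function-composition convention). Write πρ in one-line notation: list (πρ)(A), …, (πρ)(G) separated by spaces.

A B E G C D F

(πρ)(x) = π(ρ(x)). Computing each image: π(ρ(A)) = π(D) = A, π(ρ(B)) = π(B) = B, π(ρ(C)) = π(C) = E, π(ρ(D)) = π(A) = G, π(ρ(E)) = π(G) = C, π(ρ(F)) = π(F) = D, π(ρ(G)) = π(E) = F.
Hence πρ = [A B E G C D F].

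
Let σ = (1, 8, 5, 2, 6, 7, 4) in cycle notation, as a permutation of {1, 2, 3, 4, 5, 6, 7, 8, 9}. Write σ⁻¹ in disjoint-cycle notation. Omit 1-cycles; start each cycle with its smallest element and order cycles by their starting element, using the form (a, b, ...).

(1, 4, 7, 6, 2, 5, 8)

The inverse reverses each cycle.
After reversing and putting each cycle's least element first, σ⁻¹ = (1, 4, 7, 6, 2, 5, 8).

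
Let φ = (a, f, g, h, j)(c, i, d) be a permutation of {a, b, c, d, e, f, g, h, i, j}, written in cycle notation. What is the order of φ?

The cycle type of φ is (5, 3, 1, 1).
The order of φ is the least common multiple of its cycle lengths: lcm(5, 3) = 15.

15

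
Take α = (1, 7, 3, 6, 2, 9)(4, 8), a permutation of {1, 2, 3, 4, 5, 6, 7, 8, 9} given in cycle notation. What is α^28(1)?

1 lies in the 6-cycle (1, 7, 3, 6, 2, 9).
Since the cycle has length 6, α^28 acts on it the same as α^4 (28 mod 6 = 4).
Advancing 4 steps from 1: 1 → 7 → 3 → 6 → 2.

2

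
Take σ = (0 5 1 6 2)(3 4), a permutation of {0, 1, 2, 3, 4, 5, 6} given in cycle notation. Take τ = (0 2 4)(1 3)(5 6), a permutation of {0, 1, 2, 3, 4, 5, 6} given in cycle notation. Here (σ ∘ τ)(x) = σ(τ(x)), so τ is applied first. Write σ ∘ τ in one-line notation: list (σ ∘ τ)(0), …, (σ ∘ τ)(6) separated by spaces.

Chase each element through τ then σ: 0 → 2 → 0; 1 → 3 → 4; 2 → 4 → 3; 3 → 1 → 6; 4 → 0 → 5; 5 → 6 → 2; 6 → 5 → 1.
So σ ∘ τ in one-line form is 0 4 3 6 5 2 1.

0 4 3 6 5 2 1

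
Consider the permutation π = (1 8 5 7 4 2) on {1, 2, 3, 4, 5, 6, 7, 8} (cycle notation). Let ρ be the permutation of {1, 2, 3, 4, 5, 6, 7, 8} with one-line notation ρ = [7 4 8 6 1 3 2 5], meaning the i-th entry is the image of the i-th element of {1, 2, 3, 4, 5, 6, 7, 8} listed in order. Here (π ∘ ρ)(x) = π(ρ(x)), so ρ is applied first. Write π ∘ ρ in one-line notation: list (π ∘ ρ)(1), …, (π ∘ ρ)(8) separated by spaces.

For each element, apply ρ then π: 1 → 7 → 4; 2 → 4 → 2; 3 → 8 → 5; 4 → 6 → 6; 5 → 1 → 8; 6 → 3 → 3; 7 → 2 → 1; 8 → 5 → 7.
Collecting the images, π ∘ ρ = [4 2 5 6 8 3 1 7].

4 2 5 6 8 3 1 7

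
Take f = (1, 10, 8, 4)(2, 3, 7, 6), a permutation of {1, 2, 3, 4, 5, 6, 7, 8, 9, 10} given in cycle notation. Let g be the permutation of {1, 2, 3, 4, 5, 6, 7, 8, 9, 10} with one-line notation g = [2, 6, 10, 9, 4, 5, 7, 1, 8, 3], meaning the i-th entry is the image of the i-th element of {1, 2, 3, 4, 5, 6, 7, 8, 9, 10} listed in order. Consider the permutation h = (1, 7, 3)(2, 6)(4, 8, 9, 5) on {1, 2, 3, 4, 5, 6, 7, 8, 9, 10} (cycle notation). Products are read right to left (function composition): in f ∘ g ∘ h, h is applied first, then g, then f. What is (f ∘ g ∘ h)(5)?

(f ∘ g ∘ h)(5) = f(g(h(5))). h(5) = 4, then g(4) = 9, then f(9) = 9, so the result is 9.

9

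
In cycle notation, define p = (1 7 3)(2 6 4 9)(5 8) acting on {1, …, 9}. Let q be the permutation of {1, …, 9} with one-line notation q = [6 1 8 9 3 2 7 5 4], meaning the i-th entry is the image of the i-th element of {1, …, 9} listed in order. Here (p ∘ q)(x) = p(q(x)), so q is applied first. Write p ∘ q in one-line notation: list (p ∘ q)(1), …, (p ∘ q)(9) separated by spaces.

Chase each element through q then p: 1 → 6 → 4; 2 → 1 → 7; 3 → 8 → 5; 4 → 9 → 2; 5 → 3 → 1; 6 → 2 → 6; 7 → 7 → 3; 8 → 5 → 8; 9 → 4 → 9.
Collecting the images, p ∘ q = [4 7 5 2 1 6 3 8 9].

4 7 5 2 1 6 3 8 9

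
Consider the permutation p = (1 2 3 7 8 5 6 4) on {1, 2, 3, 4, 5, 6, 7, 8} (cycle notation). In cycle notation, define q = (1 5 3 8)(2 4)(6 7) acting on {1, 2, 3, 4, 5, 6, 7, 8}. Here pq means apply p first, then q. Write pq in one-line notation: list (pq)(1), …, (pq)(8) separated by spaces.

For each element, apply p then q: 1 → 2 → 4; 2 → 3 → 8; 3 → 7 → 6; 4 → 1 → 5; 5 → 6 → 7; 6 → 4 → 2; 7 → 8 → 1; 8 → 5 → 3.
Collecting the images, pq = [4 8 6 5 7 2 1 3].

4 8 6 5 7 2 1 3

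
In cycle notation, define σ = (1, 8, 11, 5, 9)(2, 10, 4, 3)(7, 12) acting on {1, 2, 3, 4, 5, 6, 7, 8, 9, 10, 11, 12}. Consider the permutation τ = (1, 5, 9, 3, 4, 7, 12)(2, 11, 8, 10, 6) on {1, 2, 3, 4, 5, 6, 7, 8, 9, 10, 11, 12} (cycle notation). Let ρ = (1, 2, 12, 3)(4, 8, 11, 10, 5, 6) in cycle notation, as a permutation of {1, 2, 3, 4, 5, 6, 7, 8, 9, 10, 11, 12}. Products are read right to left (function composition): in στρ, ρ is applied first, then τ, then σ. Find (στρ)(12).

3

Chase 12: ρ(12) = 3; τ(3) = 4; σ(4) = 3. Hence (στρ)(12) = 3.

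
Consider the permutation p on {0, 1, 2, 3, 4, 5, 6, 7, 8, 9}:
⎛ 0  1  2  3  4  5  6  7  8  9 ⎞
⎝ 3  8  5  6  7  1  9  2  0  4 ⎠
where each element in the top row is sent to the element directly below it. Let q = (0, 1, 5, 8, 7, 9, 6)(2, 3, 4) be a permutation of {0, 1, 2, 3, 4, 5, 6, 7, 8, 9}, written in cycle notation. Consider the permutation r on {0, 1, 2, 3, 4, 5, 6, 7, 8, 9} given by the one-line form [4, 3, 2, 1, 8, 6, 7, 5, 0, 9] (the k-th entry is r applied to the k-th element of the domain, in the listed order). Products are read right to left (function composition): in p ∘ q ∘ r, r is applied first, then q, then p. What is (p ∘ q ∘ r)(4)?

Apply the permutations in order: r(4) = 8, then q(8) = 7, then p(7) = 2. So (p ∘ q ∘ r)(4) = 2.

2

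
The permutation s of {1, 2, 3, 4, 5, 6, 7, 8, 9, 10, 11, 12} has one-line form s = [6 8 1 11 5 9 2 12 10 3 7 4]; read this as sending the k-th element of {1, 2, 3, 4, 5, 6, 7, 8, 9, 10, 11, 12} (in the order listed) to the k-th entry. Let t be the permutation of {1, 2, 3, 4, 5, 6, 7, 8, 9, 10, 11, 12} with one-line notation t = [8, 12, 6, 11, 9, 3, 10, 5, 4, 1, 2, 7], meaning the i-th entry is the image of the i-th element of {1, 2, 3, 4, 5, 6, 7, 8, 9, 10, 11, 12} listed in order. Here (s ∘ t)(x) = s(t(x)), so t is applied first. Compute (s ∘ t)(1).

12

First apply t: t(1) = 8, then s(8) = 12. Thus (s ∘ t)(1) = 12.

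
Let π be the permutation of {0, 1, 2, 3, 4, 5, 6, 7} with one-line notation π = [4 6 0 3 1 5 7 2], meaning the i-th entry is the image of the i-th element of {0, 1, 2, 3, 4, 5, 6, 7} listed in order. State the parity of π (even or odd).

In disjoint-cycle form the cycle lengths are 6, 1, 1.
A cycle is odd iff its length is even; π has 1 even-length cycle, so sgn(π) = (−1)^1 and π is odd.

odd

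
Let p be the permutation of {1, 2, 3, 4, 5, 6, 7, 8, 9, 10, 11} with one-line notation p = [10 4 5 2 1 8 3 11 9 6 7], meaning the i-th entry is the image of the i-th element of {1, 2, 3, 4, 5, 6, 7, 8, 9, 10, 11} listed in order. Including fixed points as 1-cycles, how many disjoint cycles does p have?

The cycle decomposition is (1 10 6 8 11 7 3 5)(2 4)(9), which has 3 cycles (counting 1-cycles).

3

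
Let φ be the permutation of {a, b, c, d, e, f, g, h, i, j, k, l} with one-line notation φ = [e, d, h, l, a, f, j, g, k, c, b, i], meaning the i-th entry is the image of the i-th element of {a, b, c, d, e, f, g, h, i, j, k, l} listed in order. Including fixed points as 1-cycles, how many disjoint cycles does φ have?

4

The cycle decomposition is (a e)(b d l i k)(c h g j)(f), which has 4 cycles (counting 1-cycles).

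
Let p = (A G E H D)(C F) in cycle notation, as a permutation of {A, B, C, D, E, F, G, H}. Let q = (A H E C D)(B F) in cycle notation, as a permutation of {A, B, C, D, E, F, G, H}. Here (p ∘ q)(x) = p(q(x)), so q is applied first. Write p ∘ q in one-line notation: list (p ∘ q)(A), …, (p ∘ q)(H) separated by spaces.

(p ∘ q)(x) = p(q(x)). Computing each image: p(q(A)) = p(H) = D, p(q(B)) = p(F) = C, p(q(C)) = p(D) = A, p(q(D)) = p(A) = G, p(q(E)) = p(C) = F, p(q(F)) = p(B) = B, p(q(G)) = p(G) = E, p(q(H)) = p(E) = H.
Hence p ∘ q = [D C A G F B E H].

D C A G F B E H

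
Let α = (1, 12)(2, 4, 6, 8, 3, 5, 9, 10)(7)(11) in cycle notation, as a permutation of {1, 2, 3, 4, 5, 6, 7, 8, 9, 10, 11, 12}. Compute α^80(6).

6 lies in the 8-cycle (2, 4, 6, 8, 3, 5, 9, 10).
Powers repeat with period 8 on this cycle, and 80 mod 8 = 0, so α^80(6) = α^0(6).
So α^80(6) = 6.

6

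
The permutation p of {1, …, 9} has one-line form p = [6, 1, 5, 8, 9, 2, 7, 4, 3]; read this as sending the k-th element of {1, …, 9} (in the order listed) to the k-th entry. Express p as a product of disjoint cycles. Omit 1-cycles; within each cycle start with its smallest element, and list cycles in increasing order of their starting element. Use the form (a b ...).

(1 6 2)(3 5 9)(4 8)

From 1: 1 → 6 → 2 → 1, closing the cycle (1 6 2).
Continuing from each remaining unvisited element yields (1 6 2)(3 5 9)(4 8).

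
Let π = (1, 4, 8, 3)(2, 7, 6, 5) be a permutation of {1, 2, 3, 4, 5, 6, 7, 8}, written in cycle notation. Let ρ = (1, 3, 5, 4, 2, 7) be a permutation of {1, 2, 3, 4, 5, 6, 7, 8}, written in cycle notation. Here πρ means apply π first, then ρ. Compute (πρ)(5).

7

(πρ)(5) = ρ(π(5)). π(5) = 2, then ρ(2) = 7. So (πρ)(5) = 7.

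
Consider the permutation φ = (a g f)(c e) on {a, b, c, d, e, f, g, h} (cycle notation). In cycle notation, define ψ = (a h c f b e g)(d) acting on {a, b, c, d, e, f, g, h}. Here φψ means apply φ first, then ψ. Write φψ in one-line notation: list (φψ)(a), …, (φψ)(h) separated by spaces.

a e g d f h b c

(φψ)(x) = ψ(φ(x)). Computing each image: ψ(φ(a)) = ψ(g) = a, ψ(φ(b)) = ψ(b) = e, ψ(φ(c)) = ψ(e) = g, ψ(φ(d)) = ψ(d) = d, ψ(φ(e)) = ψ(c) = f, ψ(φ(f)) = ψ(a) = h, ψ(φ(g)) = ψ(f) = b, ψ(φ(h)) = ψ(h) = c.
Hence φψ = [a e g d f h b c].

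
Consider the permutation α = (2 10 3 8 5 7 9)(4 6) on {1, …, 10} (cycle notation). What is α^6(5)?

5 lies in the 7-cycle (2 10 3 8 5 7 9).
Stepping 6 places around the cycle: 5 → 7 → 9 → 2 → 10 → 3 → 8.

8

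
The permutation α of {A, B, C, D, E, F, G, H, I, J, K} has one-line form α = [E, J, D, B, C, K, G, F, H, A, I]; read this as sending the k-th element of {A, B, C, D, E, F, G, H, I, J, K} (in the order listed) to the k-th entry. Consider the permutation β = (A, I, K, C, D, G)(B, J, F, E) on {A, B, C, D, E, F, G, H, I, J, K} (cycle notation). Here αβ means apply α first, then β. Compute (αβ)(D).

First apply α: α(D) = B, then β(B) = J. Thus (αβ)(D) = J.

J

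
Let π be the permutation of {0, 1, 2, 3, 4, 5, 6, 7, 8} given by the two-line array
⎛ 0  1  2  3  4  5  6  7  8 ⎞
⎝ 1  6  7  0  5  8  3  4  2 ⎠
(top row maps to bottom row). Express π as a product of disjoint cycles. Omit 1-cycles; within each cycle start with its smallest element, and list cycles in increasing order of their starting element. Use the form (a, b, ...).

(0, 1, 6, 3)(2, 7, 4, 5, 8)

From 0: 0 → 1 → 6 → 3 → 0, closing the cycle (0, 1, 6, 3).
Repeating from the next unused element and collecting all non-trivial cycles gives (0, 1, 6, 3)(2, 7, 4, 5, 8).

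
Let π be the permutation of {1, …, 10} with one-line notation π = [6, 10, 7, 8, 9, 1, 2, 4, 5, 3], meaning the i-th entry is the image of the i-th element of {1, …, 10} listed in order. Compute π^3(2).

7

Tracing 2 → 10 → … returns to 2 after 4 steps, so 2 lies in a 4-cycle (2, 10, 3, 7).
Advancing 3 steps from 2: 2 → 10 → 3 → 7.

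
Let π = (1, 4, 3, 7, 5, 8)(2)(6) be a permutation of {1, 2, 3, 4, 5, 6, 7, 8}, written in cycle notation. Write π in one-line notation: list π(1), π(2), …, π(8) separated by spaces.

4 2 7 3 8 6 5 1

Reading each image from the cycles: 1→4, 2→2, 3→7, 4→3, 5→8, 6→6, 7→5, 8→1.
Listing these in domain order gives 4 2 7 3 8 6 5 1.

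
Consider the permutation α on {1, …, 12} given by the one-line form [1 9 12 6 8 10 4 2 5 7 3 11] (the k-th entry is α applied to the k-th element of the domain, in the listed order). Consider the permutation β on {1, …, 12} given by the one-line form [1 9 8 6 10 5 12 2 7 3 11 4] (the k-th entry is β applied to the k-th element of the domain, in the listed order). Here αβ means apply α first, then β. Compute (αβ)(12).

11

(αβ)(12) = β(α(12)). α(12) = 11, then β(11) = 11. So (αβ)(12) = 11.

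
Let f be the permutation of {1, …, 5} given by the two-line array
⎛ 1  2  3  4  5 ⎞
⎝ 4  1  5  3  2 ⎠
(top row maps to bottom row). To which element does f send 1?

4

The entry below 1 in the array is 4, so f(1) = 4.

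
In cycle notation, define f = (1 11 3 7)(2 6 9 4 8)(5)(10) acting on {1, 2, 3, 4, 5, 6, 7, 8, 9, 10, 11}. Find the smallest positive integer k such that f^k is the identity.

The disjoint cycles have lengths 5, 4, 1, 1.
The order of f is the least common multiple of its cycle lengths: lcm(5, 4) = 20.

20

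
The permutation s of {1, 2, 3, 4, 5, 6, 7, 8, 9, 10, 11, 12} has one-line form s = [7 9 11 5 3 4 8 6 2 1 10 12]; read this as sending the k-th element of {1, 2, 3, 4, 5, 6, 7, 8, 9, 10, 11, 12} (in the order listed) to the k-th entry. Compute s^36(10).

10

Tracing 10 → 1 → … returns to 10 after 9 steps, so 10 lies in a 9-cycle (1 7 8 6 4 5 3 11 10).
Since the cycle has length 9, s^36 acts on it the same as s^0 (36 mod 9 = 0).
So s^36(10) = 10.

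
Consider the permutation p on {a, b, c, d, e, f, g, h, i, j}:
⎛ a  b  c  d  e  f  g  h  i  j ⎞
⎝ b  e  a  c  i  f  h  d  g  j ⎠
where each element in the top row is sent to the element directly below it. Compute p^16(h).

h

Tracing h → d → … returns to h after 8 steps, so h lies in an 8-cycle (a, b, e, i, g, h, d, c).
Since the cycle has length 8, p^16 acts on it the same as p^0 (16 mod 8 = 0).
So p^16(h) = h.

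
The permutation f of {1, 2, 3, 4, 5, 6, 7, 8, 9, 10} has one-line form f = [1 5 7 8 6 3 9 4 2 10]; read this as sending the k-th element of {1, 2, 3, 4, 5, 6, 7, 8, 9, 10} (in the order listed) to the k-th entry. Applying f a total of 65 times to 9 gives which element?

Tracing 9 → 2 → … returns to 9 after 6 steps, so 9 lies in a 6-cycle (2 5 6 3 7 9).
On a 6-cycle, f^6 is the identity, so f^65 = f^5 there (65 ≡ 5 mod 6).
Advancing 5 steps from 9: 9 → 2 → 5 → 6 → 3 → 7.

7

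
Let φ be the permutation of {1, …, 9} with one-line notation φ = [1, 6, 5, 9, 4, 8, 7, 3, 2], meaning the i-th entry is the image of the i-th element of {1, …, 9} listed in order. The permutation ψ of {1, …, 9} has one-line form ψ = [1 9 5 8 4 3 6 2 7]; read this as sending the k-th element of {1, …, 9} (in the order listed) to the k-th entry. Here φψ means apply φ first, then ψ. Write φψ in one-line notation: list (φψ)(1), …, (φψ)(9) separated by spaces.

(φψ)(x) = ψ(φ(x)). Computing each image: ψ(φ(1)) = ψ(1) = 1, ψ(φ(2)) = ψ(6) = 3, ψ(φ(3)) = ψ(5) = 4, ψ(φ(4)) = ψ(9) = 7, ψ(φ(5)) = ψ(4) = 8, ψ(φ(6)) = ψ(8) = 2, ψ(φ(7)) = ψ(7) = 6, ψ(φ(8)) = ψ(3) = 5, ψ(φ(9)) = ψ(2) = 9.
Hence φψ = [1 3 4 7 8 2 6 5 9].

1 3 4 7 8 2 6 5 9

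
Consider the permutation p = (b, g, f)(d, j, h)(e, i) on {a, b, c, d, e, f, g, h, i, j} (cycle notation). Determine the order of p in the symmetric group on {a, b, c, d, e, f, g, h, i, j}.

The cycle type of p is (3, 3, 2, 1, 1).
Since disjoint cycles commute, ord(p) = lcm(3, 3, 2) = 6.

6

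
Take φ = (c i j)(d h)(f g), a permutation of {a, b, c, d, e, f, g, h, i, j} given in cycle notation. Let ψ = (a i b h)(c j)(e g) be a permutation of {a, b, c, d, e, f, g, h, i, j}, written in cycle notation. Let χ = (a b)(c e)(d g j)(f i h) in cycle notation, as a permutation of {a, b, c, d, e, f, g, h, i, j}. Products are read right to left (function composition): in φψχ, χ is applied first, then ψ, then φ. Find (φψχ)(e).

c

(φψχ)(e) = φ(ψ(χ(e))). χ(e) = c, then ψ(c) = j, then φ(j) = c, so the result is c.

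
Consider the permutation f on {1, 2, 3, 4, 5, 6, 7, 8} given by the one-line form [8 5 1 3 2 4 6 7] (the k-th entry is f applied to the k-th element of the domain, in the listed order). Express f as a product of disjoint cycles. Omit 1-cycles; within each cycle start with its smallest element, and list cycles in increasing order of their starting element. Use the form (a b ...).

From 1: 1 → 8 → 7 → 6 → 4 → 3 → 1, closing the cycle (1 8 7 6 4 3).
Repeating from the next unused element and collecting all non-trivial cycles gives (1 8 7 6 4 3)(2 5).

(1 8 7 6 4 3)(2 5)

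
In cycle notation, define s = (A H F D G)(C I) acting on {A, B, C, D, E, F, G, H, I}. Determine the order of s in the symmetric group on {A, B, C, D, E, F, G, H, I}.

10

The disjoint cycles have lengths 5, 2, 1, 1.
Since disjoint cycles commute, ord(s) = lcm(5, 2) = 10.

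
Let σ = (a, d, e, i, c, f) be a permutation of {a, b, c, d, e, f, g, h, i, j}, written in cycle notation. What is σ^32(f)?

d

f lies in the 6-cycle (a, d, e, i, c, f).
Since the cycle has length 6, σ^32 acts on it the same as σ^2 (32 mod 6 = 2).
Stepping 2 places around the cycle: f → a → d.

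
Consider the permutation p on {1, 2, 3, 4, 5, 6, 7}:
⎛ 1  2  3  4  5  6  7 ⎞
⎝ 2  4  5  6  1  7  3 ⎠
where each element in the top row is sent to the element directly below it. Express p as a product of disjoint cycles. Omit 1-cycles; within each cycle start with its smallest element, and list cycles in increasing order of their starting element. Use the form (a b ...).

Start at 1 and follow images: 1 → 2 → 4 → 6 → 7 → 3 → 5 → 1, giving the cycle (1 2 4 6 7 3 5).
Repeating from the next unused element and collecting all non-trivial cycles gives (1 2 4 6 7 3 5).

(1 2 4 6 7 3 5)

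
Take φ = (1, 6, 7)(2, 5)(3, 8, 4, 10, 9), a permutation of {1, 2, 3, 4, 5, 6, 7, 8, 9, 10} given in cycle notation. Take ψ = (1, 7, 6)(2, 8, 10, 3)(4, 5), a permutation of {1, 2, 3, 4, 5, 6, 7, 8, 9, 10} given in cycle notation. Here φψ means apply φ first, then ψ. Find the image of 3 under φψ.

10

First apply φ: φ(3) = 8, then ψ(8) = 10. Thus (φψ)(3) = 10.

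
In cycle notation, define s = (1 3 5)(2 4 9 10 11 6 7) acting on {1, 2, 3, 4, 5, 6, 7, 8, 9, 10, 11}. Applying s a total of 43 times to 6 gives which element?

7

6 lies in the 7-cycle (2 4 9 10 11 6 7).
Powers repeat with period 7 on this cycle, and 43 mod 7 = 1, so s^43(6) = s^1(6).
Advancing 1 step from 6: 6 → 7.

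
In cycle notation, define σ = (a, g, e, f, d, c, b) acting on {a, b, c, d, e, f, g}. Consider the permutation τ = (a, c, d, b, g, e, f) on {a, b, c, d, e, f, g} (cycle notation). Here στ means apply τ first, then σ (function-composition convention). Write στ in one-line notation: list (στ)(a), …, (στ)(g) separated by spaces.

(στ)(x) = σ(τ(x)). Computing each image: σ(τ(a)) = σ(c) = b, σ(τ(b)) = σ(g) = e, σ(τ(c)) = σ(d) = c, σ(τ(d)) = σ(b) = a, σ(τ(e)) = σ(f) = d, σ(τ(f)) = σ(a) = g, σ(τ(g)) = σ(e) = f.
Hence στ = [b e c a d g f].

b e c a d g f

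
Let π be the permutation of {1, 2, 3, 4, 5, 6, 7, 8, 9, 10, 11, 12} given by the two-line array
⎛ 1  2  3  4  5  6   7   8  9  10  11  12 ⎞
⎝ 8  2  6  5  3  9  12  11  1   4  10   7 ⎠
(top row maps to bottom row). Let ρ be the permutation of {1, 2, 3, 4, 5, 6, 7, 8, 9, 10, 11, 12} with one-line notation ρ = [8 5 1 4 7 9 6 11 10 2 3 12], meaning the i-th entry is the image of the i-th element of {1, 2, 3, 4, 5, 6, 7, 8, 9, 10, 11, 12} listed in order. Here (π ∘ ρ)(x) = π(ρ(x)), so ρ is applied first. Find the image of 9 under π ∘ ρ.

ρ(9) = 10, then π(10) = 4; composing gives (π ∘ ρ)(9) = 4.

4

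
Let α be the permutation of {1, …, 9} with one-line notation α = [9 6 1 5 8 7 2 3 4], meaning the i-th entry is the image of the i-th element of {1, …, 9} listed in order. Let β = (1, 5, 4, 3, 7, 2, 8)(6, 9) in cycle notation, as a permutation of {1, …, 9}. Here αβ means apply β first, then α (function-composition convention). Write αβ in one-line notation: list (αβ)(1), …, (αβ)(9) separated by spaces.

8 3 2 1 5 4 6 9 7

For each element, apply β then α: 1 → 5 → 8; 2 → 8 → 3; 3 → 7 → 2; 4 → 3 → 1; 5 → 4 → 5; 6 → 9 → 4; 7 → 2 → 6; 8 → 1 → 9; 9 → 6 → 7.
Collecting the images, αβ = [8 3 2 1 5 4 6 9 7].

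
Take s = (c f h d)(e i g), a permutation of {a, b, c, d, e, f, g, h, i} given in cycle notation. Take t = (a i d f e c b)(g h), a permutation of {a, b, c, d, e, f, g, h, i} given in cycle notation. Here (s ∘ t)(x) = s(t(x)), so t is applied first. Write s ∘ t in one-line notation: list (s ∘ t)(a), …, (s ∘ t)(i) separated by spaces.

(s ∘ t)(x) = s(t(x)). Computing each image: s(t(a)) = s(i) = g, s(t(b)) = s(a) = a, s(t(c)) = s(b) = b, s(t(d)) = s(f) = h, s(t(e)) = s(c) = f, s(t(f)) = s(e) = i, s(t(g)) = s(h) = d, s(t(h)) = s(g) = e, s(t(i)) = s(d) = c.
Hence s ∘ t = [g a b h f i d e c].

g a b h f i d e c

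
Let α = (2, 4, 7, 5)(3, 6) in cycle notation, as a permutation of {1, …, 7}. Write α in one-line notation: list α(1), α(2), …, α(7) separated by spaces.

Each element maps to the next entry in its cycle (wrapping to the front): 1→1, 2→4, 3→6, 4→7, 5→2, 6→3, 7→5.
So the one-line form is 1 4 6 7 2 3 5.

1 4 6 7 2 3 5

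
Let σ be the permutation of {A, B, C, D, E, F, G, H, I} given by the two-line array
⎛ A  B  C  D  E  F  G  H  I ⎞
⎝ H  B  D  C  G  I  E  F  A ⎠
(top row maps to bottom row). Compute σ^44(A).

A

Tracing A → H → … returns to A after 4 steps, so A lies in a 4-cycle (A, H, F, I).
Powers repeat with period 4 on this cycle, and 44 mod 4 = 0, so σ^44(A) = σ^0(A).
So σ^44(A) = A.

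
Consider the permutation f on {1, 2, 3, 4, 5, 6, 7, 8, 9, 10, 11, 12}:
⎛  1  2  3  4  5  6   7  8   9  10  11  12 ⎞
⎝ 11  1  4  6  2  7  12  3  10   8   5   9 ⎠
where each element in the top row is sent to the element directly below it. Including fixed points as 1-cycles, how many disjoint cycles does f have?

The cycle decomposition is (1, 11, 5, 2)(3, 4, 6, 7, 12, 9, 10, 8), which has 2 cycles (counting 1-cycles).

2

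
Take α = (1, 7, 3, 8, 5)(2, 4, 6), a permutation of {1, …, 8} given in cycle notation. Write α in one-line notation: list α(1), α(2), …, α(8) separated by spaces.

7 4 8 6 1 2 3 5

Reading each image from the cycles: 1→7, 2→4, 3→8, 4→6, 5→1, 6→2, 7→3, 8→5.
Listing these in domain order gives 7 4 8 6 1 2 3 5.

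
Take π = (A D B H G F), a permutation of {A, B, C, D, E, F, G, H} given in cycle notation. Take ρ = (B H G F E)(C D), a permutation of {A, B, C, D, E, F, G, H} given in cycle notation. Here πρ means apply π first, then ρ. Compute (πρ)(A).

C

(πρ)(A) = ρ(π(A)). π(A) = D, then ρ(D) = C. So (πρ)(A) = C.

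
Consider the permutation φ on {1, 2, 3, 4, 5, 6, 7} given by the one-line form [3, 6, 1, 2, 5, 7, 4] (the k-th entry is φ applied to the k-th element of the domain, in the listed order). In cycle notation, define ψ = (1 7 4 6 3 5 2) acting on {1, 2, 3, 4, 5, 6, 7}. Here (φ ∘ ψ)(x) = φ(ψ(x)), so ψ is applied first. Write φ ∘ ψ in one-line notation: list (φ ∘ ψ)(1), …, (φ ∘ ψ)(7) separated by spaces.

(φ ∘ ψ)(x) = φ(ψ(x)). Computing each image: φ(ψ(1)) = φ(7) = 4, φ(ψ(2)) = φ(1) = 3, φ(ψ(3)) = φ(5) = 5, φ(ψ(4)) = φ(6) = 7, φ(ψ(5)) = φ(2) = 6, φ(ψ(6)) = φ(3) = 1, φ(ψ(7)) = φ(4) = 2.
Hence φ ∘ ψ = [4 3 5 7 6 1 2].

4 3 5 7 6 1 2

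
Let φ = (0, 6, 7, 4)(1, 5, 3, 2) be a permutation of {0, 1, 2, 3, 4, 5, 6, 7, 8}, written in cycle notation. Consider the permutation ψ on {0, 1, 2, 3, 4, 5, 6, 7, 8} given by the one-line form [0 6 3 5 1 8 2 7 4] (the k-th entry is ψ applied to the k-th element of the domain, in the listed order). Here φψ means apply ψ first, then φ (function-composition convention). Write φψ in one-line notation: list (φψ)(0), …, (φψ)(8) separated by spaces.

6 7 2 3 5 8 1 4 0

For each element, apply ψ then φ: 0 → 0 → 6; 1 → 6 → 7; 2 → 3 → 2; 3 → 5 → 3; 4 → 1 → 5; 5 → 8 → 8; 6 → 2 → 1; 7 → 7 → 4; 8 → 4 → 0.
Collecting the images, φψ = [6 7 2 3 5 8 1 4 0].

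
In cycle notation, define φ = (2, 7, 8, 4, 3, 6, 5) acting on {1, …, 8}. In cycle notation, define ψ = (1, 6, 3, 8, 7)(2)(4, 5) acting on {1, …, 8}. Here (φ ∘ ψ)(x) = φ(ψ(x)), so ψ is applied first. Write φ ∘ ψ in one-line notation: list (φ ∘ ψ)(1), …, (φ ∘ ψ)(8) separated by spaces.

Chase each element through ψ then φ: 1 → 6 → 5; 2 → 2 → 7; 3 → 8 → 4; 4 → 5 → 2; 5 → 4 → 3; 6 → 3 → 6; 7 → 1 → 1; 8 → 7 → 8.
So φ ∘ ψ in one-line form is 5 7 4 2 3 6 1 8.

5 7 4 2 3 6 1 8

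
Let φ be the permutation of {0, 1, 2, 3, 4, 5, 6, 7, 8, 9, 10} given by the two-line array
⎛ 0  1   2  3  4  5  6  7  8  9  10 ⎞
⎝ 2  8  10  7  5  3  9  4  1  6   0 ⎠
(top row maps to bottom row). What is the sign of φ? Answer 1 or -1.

In disjoint-cycle form the cycle lengths are 4, 3, 2, 2.
A cycle is odd iff its length is even; φ has 3 even-length cycles, so sgn(φ) = (−1)^3 and φ is odd.

-1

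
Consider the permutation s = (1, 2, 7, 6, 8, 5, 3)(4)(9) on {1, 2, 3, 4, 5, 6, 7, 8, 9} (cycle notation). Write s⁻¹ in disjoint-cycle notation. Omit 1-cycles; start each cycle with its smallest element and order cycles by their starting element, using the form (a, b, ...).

If s sends a → b within a cycle, s⁻¹ sends b → a; equivalently, reverse each cycle.
After reversing and putting each cycle's least element first, s⁻¹ = (1, 3, 5, 8, 6, 7, 2).

(1, 3, 5, 8, 6, 7, 2)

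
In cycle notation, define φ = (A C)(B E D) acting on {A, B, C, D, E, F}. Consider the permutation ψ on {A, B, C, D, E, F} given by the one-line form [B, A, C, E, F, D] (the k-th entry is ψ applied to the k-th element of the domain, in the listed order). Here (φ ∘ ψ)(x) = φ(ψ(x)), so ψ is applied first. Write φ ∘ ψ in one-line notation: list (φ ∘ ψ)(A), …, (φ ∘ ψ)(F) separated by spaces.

E C A D F B

Chase each element through ψ then φ: A → B → E; B → A → C; C → C → A; D → E → D; E → F → F; F → D → B.
Collecting the images, φ ∘ ψ = [E C A D F B].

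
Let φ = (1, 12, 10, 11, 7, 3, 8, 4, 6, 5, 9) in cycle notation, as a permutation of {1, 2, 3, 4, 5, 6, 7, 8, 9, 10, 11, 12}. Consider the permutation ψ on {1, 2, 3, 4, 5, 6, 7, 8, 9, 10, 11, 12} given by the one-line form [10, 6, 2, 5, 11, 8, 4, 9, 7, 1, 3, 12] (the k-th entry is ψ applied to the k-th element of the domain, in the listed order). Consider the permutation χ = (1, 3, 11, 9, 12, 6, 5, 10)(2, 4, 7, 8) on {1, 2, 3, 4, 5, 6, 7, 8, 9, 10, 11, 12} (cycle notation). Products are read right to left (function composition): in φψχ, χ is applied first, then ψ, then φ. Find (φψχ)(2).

Chase 2: χ(2) = 4; ψ(4) = 5; φ(5) = 9. Hence (φψχ)(2) = 9.

9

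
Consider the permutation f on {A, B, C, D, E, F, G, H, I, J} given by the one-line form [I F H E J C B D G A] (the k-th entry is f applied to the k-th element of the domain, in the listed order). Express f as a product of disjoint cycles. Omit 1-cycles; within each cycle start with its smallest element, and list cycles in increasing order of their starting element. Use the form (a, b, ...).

Iterating f from A gives A → I → G → B → F → C → H → D → E → J → A; that is the 10-cycle (A, I, G, B, F, C, H, D, E, J).
Continuing from each remaining unvisited element yields (A, I, G, B, F, C, H, D, E, J).

(A, I, G, B, F, C, H, D, E, J)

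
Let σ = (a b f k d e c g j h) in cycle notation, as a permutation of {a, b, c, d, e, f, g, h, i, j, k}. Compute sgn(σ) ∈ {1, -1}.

The cycle lengths are 10, 1.
A cycle is odd iff its length is even; σ has 1 even-length cycle, so sgn(σ) = (−1)^1 and σ is odd.

-1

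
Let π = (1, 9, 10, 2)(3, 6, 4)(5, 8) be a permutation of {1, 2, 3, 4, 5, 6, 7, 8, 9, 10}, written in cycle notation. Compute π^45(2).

2 lies in the 4-cycle (1, 9, 10, 2).
Since the cycle has length 4, π^45 acts on it the same as π^1 (45 mod 4 = 1).
Advancing 1 step from 2: 2 → 1.

1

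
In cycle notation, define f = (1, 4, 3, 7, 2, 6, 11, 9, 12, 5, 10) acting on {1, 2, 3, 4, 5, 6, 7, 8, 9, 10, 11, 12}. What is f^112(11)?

12

11 lies in the 11-cycle (1, 4, 3, 7, 2, 6, 11, 9, 12, 5, 10).
On an 11-cycle, f^11 is the identity, so f^112 = f^2 there (112 ≡ 2 mod 11).
Advancing 2 steps from 11: 11 → 9 → 12.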